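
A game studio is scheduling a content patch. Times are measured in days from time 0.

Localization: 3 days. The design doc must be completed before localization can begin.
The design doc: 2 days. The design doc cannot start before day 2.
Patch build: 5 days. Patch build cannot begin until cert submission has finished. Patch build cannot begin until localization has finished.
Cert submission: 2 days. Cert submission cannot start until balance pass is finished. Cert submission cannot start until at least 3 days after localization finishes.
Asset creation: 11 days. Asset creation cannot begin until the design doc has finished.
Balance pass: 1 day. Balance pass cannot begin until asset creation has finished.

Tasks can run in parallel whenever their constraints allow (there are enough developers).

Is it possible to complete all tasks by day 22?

After its own release at day 2, the design doc can start at day 2 and finishes at day 4.
Localization waits on the design doc (finishes day 4), so it starts at day 4 and finishes at 4 + 3 = day 7.
After the design doc (finishes day 4), asset creation can start at day 4 and finishes at day 15.
Balance pass cannot begin until asset creation (finishes day 15). It runs from day 15 to 15 + 1 = day 16.
Cert submission has to wait for balance pass (finishes day 16); localization (finishes day 7, plus 3-day gap → day 10). The latest of these is day 16, so cert submission runs day 16 to 16 + 2 = day 18.
Patch build has to wait for cert submission (finishes day 18); localization (finishes day 7). The latest of these is day 18, so patch build runs day 18 to 18 + 5 = day 23.
The earliest everything can be done is day 23, which is after the deadline of 22, so it is not possible.

No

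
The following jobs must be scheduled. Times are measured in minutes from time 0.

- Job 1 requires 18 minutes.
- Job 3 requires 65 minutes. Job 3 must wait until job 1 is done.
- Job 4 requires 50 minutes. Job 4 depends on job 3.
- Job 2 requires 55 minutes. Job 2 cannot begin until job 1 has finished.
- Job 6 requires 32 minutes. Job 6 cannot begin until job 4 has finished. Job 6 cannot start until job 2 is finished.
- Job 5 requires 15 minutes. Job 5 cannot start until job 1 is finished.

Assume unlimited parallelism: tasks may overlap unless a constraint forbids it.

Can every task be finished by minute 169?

Yes

Job 1 can start immediately at minute 0; it finishes at minute 18.
After job 1 (finishes minute 18), job 5 can start at minute 18 and finishes at minute 33.
Job 3 cannot begin until job 1 (finishes minute 18). It runs from minute 18 to 18 + 65 = minute 83.
After job 3 (finishes minute 83), job 4 can start at minute 83 and finishes at minute 133.
Job 2 waits on job 1 (finishes minute 18), so it starts at minute 18 and finishes at 18 + 55 = minute 73.
For job 6: job 4 (finishes minute 133); job 2 (finishes minute 73). Taking the maximum gives a start of minute 133, and it finishes at 133 + 32 = minute 165.
Every task is finished by minute 165, which is no later than the deadline of 169, so the schedule is feasible.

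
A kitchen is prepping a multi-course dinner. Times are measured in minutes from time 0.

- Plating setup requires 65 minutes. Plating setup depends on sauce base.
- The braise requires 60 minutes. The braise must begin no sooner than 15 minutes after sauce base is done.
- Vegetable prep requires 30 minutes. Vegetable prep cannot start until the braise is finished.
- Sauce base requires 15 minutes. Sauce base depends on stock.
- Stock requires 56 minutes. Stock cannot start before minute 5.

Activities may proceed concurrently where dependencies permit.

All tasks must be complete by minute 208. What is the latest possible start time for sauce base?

To finish by minute 208, vegetable prep (duration 30) must start no later than minute 178.
The braise feeds into vegetable prep (must start by minute 178); so the braise must finish by minute 178 and therefore start by minute 118.
Nothing follows plating setup; the deadline of minute 208 is its only limit. It must start by 208 − 65 = minute 143.
Sauce base must finish in time for the braise (must start by minute 118, minus 15-minute gap → minute 103); plating setup (must start by minute 143). The tightest is minute 103, so sauce base must start by 103 − 15 = minute 88.

88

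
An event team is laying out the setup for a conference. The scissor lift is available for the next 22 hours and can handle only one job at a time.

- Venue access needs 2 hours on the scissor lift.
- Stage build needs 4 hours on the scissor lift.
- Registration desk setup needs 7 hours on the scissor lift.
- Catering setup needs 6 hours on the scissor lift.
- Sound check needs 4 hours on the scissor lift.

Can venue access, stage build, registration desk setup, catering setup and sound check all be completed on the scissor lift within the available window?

Running back to back, the jobs need 2 + 4 + 7 + 6 + 4 = 23 hours on the scissor lift.
Since 23 > 22, they cannot all fit.

No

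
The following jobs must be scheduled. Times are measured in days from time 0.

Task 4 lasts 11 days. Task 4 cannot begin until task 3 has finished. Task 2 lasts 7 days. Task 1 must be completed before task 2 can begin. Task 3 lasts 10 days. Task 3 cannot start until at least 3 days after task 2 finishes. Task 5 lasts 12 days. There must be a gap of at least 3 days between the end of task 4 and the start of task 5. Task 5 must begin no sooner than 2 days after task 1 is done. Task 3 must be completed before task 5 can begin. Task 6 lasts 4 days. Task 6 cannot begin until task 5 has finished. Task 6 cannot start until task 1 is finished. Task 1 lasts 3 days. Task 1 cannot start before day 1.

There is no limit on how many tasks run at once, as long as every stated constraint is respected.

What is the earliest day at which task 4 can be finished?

35

After its own release at day 1, task 1 can start at day 1 and finishes at day 4.
Task 2 cannot begin until task 1 (finishes day 4). It runs from day 4 to 4 + 7 = day 11.
Task 3 waits on task 2 (finishes day 11, plus 3-day gap → day 14), so it starts at day 14 and finishes at 14 + 10 = day 24.
Task 4 waits on task 3 (finishes day 24), so it starts at day 24 and finishes at 24 + 11 = day 35.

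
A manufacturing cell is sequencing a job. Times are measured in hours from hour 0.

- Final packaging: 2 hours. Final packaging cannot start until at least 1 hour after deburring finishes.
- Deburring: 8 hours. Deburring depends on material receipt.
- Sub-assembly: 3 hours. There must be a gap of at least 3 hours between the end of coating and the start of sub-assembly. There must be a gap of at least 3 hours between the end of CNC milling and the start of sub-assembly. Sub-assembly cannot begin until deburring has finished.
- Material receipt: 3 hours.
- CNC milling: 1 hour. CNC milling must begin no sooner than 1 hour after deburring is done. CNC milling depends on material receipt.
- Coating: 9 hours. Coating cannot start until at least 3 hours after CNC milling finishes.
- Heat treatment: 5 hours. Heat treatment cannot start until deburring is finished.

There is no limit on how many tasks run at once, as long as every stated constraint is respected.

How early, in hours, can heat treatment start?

Material receipt can start immediately at hour 0; it finishes at hour 3.
Deburring waits on material receipt (finishes hour 3), so it starts at hour 3 and finishes at 3 + 8 = hour 11.
Heat treatment waits on deburring (finishes hour 11), so the earliest it can start is hour 11.

11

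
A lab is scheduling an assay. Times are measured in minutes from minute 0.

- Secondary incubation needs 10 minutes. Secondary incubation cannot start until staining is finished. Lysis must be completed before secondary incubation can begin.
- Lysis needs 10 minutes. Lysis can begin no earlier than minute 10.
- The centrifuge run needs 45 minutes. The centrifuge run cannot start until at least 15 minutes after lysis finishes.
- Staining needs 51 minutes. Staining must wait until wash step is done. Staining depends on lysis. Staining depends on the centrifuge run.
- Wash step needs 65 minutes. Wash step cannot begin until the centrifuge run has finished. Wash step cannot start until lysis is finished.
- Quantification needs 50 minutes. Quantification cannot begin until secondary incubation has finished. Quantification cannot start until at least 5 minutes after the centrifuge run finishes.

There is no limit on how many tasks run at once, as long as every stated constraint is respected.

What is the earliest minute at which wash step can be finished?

145

Lysis cannot begin until its own release at minute 10. It runs from minute 10 to 10 + 10 = minute 20.
The centrifuge run waits on lysis (finishes minute 20, plus 15-minute gap → minute 35), so it starts at minute 35 and finishes at 35 + 45 = minute 80.
Wash step needs all of the centrifuge run (finishes minute 80); lysis (finishes minute 20). That puts its earliest start at minute 80; it finishes at 80 + 65 = minute 145.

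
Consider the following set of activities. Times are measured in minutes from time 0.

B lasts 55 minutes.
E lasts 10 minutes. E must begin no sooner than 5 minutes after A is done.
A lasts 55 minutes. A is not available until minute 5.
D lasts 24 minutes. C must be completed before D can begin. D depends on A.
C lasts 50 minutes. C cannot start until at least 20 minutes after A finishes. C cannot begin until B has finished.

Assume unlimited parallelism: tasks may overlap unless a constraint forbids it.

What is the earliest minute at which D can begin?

130

Nothing blocks B, so it runs from minute 0 to minute 55.
A waits on its own release at minute 5, so it starts at minute 5 and finishes at 5 + 55 = minute 60.
C needs all of A (finishes minute 60, plus 20-minute gap → minute 80); B (finishes minute 55). That puts its earliest start at minute 80; it finishes at 80 + 50 = minute 130.
D waits on C (finishes minute 130); A (finishes minute 60). The latest of these is minute 130, which is the earliest D can start.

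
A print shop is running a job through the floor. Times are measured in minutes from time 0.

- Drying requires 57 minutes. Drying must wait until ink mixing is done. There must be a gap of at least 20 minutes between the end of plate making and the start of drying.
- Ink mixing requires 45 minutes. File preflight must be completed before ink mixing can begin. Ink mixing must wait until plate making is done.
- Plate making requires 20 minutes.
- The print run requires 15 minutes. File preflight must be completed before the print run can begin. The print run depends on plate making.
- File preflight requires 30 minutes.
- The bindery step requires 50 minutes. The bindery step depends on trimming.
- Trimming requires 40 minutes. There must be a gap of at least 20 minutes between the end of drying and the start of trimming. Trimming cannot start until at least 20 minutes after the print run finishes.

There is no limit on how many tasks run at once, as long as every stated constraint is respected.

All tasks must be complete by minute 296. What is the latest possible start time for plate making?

64

The bindery step has no dependents, so it just needs to finish by minute 296. Starting by 296 − 50 = minute 246 achieves that.
Trimming has to be done before the bindery step (must start by minute 246). That means finishing by minute 246, i.e. starting by 246 − 40 = minute 206.
Since trimming (must start by minute 206, minus 20-minute gap → minute 186) depends on it, drying must finish by minute 186. Backing off its 57-minute duration gives a latest start of minute 129.
Ink mixing feeds into drying (must start by minute 129); so ink mixing must finish by minute 129 and therefore start by minute 84.
Since trimming (must start by minute 206, minus 20-minute gap → minute 186) depends on it, the print run must finish by minute 186. Backing off its 15-minute duration gives a latest start of minute 171.
Plate making must finish in time for ink mixing (must start by minute 84); the print run (must start by minute 171); drying (must start by minute 129, minus 20-minute gap → minute 109). The tightest is minute 84, so plate making must start by 84 − 20 = minute 64.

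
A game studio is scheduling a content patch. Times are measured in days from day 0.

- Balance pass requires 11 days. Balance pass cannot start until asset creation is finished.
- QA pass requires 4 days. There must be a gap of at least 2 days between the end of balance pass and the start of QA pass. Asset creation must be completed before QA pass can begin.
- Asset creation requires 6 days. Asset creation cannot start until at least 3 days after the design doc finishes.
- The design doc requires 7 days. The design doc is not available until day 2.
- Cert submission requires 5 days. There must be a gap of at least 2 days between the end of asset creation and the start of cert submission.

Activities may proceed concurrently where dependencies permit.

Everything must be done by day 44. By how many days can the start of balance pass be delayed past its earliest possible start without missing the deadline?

9

The design doc waits on its own release at day 2, so it starts at day 2 and finishes at 2 + 7 = day 9.
Asset creation waits on the design doc (finishes day 9, plus 3-day gap → day 12), so it starts at day 12 and finishes at 12 + 6 = day 18.
After asset creation (finishes day 18), balance pass can start at day 18 and finishes at day 29.

Working backward from the deadline:
To finish by day 44, QA pass (duration 4) must start no later than day 40.
Balance pass has to be done before QA pass (must start by day 40, minus 2-day gap → day 38). That means finishing by day 38, i.e. starting by 38 − 11 = day 27.
So balance pass can start as early as day 18 and as late as day 27, giving 27 − 18 = 9 days of slack.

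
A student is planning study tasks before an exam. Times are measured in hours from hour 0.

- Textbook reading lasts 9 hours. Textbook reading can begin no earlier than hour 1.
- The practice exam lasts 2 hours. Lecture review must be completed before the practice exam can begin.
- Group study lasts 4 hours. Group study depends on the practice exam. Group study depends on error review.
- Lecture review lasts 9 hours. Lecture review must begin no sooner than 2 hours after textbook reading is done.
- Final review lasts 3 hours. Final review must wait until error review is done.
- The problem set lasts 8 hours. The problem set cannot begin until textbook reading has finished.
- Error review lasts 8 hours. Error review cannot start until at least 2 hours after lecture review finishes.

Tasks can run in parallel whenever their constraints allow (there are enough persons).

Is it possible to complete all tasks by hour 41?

Textbook reading waits on its own release at hour 1, so it starts at hour 1 and finishes at 1 + 9 = hour 10.
After textbook reading (finishes hour 10), the problem set can start at hour 10 and finishes at hour 18.
Lecture review waits on textbook reading (finishes hour 10, plus 2-hour gap → hour 12), so it starts at hour 12 and finishes at 12 + 9 = hour 21.
Error review waits on lecture review (finishes hour 21, plus 2-hour gap → hour 23), so it starts at hour 23 and finishes at 23 + 8 = hour 31.
After error review (finishes hour 31), final review can start at hour 31 and finishes at hour 34.
The practice exam waits on lecture review (finishes hour 21), so it starts at hour 21 and finishes at 21 + 2 = hour 23.
For group study: the practice exam (finishes hour 23); error review (finishes hour 31). Taking the maximum gives a start of hour 31, and it finishes at 31 + 4 = hour 35.
Every task is finished by hour 35, which is no later than the deadline of 41, so the schedule is feasible.

Yes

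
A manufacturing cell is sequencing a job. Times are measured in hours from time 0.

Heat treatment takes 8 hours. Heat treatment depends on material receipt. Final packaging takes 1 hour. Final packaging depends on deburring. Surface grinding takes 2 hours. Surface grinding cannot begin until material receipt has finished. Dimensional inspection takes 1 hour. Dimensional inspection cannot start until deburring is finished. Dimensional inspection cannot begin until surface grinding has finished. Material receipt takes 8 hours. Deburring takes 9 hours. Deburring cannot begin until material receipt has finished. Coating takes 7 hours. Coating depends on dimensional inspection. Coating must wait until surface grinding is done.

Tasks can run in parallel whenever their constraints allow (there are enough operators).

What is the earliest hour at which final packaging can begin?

17

Material receipt can start immediately at hour 0; it finishes at hour 8.
Deburring waits on material receipt (finishes hour 8), so it starts at hour 8 and finishes at 8 + 9 = hour 17.
Final packaging waits on deburring (finishes hour 17), so the earliest it can start is hour 17.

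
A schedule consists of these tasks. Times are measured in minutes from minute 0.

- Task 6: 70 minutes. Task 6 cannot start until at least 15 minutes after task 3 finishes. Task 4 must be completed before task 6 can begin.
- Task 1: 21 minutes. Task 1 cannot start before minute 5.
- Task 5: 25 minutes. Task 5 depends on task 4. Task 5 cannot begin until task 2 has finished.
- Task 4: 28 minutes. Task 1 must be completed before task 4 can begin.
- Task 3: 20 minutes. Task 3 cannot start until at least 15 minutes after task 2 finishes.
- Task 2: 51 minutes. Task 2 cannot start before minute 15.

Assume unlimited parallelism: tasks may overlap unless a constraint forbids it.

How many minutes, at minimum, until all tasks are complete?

After its own release at minute 15, task 2 can start at minute 15 and finishes at minute 66.
After task 2 (finishes minute 66, plus 15-minute gap → minute 81), task 3 can start at minute 81 and finishes at minute 101.
After its own release at minute 5, task 1 can start at minute 5 and finishes at minute 26.
After task 1 (finishes minute 26), task 4 can start at minute 26 and finishes at minute 54.
Task 6 cannot start until task 3 (finishes minute 101, plus 15-minute gap → minute 116); task 4 (finishes minute 54). The controlling bound is minute 116, so task 6 finishes at 116 + 70 = minute 186.
Task 5 has to wait for task 4 (finishes minute 54); task 2 (finishes minute 66). The latest of these is minute 66, so task 5 runs minute 66 to 66 + 25 = minute 91.
All tasks are finished once the last one completes. Finish times: Task 1 at 26, Task 2 at 66, Task 3 at 101, Task 4 at 54, Task 5 at 91, Task 6 at 186. The latest is minute 186.

186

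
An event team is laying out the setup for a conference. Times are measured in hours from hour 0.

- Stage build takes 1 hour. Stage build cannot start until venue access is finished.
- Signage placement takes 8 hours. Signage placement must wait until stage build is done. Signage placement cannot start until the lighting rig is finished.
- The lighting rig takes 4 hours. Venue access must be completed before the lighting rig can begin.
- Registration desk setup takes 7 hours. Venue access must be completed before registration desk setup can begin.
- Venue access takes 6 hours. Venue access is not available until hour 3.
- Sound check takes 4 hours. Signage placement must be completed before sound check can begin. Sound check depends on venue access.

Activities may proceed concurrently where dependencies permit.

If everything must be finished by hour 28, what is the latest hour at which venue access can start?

6

Sound check has no dependents, so it just needs to finish by hour 28. Starting by 28 − 4 = hour 24 achieves that.
Signage placement has to be done before sound check (must start by hour 24). That means finishing by hour 24, i.e. starting by 24 − 8 = hour 16.
Stage build feeds into signage placement (must start by hour 16); so stage build must finish by hour 16 and therefore start by hour 15.
The lighting rig feeds into signage placement (must start by hour 16); so the lighting rig must finish by hour 16 and therefore start by hour 12.
To finish by hour 28, registration desk setup (duration 7) must start no later than hour 21.
Venue access has several dependents: stage build (must start by hour 15); the lighting rig (must start by hour 12); registration desk setup (must start by hour 21); sound check (must start by hour 24). The earliest of those limits is hour 12, so venue access must start by 12 − 6 = hour 6.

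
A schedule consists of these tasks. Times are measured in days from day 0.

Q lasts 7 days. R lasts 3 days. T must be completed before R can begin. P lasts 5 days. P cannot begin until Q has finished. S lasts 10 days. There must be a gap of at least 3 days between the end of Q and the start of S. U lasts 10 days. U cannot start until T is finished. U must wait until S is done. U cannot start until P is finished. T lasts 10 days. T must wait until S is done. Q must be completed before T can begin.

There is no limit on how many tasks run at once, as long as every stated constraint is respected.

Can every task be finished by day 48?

Q has no prerequisites, so it starts at day 0 and finishes at day 7.
After Q (finishes day 7, plus 3-day gap → day 10), S can start at day 10 and finishes at day 20.
For T: S (finishes day 20); Q (finishes day 7). Taking the maximum gives a start of day 20, and it finishes at 20 + 10 = day 30.
R waits on T (finishes day 30), so it starts at day 30 and finishes at 30 + 3 = day 33.
After Q (finishes day 7), P can start at day 7 and finishes at day 12.
U has to wait for T (finishes day 30); S (finishes day 20); P (finishes day 12). The latest of these is day 30, so U runs day 30 to 30 + 10 = day 40.
Every task is finished by day 40, which is no later than the deadline of 48, so the schedule is feasible.

Yes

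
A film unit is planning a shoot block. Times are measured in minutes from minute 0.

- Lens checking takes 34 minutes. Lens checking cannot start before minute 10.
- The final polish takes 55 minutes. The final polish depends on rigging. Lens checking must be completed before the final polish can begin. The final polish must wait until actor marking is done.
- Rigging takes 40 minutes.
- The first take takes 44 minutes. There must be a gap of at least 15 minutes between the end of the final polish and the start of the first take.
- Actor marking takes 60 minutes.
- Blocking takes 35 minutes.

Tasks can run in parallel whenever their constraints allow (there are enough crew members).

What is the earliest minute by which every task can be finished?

174

Actor marking has no prerequisites, so it starts at minute 0 and finishes at minute 60.
Blocking has no prerequisites, so it starts at minute 0 and finishes at minute 35.
Lens checking waits on its own release at minute 10, so it starts at minute 10 and finishes at 10 + 34 = minute 44.
Rigging can start immediately at minute 0; it finishes at minute 40.
The final polish cannot start until rigging (finishes minute 40); lens checking (finishes minute 44); actor marking (finishes minute 60). The controlling bound is minute 60, so the final polish finishes at 60 + 55 = minute 115.
After the final polish (finishes minute 115, plus 15-minute gap → minute 130), the first take can start at minute 130 and finishes at minute 174.
All tasks are finished once the last one completes. Finish times: Rigging at 40, Lens checking at 44, Blocking at 35, Actor marking at 60, The final polish at 115, The first take at 174. The latest is minute 174.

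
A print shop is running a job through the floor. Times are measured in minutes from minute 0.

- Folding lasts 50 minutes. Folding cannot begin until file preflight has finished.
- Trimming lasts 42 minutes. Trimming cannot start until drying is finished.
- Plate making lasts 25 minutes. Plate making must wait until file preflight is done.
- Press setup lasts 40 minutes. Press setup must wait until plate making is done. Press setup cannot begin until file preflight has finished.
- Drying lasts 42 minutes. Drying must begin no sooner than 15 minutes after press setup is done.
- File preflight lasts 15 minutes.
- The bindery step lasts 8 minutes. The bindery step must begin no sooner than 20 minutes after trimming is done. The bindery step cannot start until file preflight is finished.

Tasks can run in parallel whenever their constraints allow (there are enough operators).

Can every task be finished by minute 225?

Yes

File preflight can start immediately at minute 0; it finishes at minute 15.
After file preflight (finishes minute 15), folding can start at minute 15 and finishes at minute 65.
Plate making cannot begin until file preflight (finishes minute 15). It runs from minute 15 to 15 + 25 = minute 40.
Press setup needs all of plate making (finishes minute 40); file preflight (finishes minute 15). That puts its earliest start at minute 40; it finishes at 40 + 40 = minute 80.
Drying cannot begin until press setup (finishes minute 80, plus 15-minute gap → minute 95). It runs from minute 95 to 95 + 42 = minute 137.
After drying (finishes minute 137), trimming can start at minute 137 and finishes at minute 179.
For the bindery step: trimming (finishes minute 179, plus 20-minute gap → minute 199); file preflight (finishes minute 15). Taking the maximum gives a start of minute 199, and it finishes at 199 + 8 = minute 207.
Every task is finished by minute 207, which is no later than the deadline of 225, so the schedule is feasible.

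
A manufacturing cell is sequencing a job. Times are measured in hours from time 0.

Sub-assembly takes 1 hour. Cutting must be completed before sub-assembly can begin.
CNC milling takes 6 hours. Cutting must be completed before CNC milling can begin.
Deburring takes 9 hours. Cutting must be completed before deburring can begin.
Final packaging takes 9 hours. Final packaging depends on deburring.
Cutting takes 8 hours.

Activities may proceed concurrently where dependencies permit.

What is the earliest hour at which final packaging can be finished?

26

Cutting has no prerequisites, so it starts at hour 0 and finishes at hour 8.
Deburring cannot begin until cutting (finishes hour 8). It runs from hour 8 to 8 + 9 = hour 17.
After deburring (finishes hour 17), final packaging can start at hour 17 and finishes at hour 26.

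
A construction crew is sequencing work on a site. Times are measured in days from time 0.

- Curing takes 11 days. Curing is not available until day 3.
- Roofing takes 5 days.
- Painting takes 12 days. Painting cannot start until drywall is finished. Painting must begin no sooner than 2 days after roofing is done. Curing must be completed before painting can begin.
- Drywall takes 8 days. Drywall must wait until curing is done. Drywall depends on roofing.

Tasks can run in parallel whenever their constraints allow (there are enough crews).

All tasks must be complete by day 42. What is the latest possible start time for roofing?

17

Painting must finish by day 42; it takes 12 days, so it must start by 42 − 12 = day 30.
Drywall must finish before painting (must start by day 30). With an 8-day duration, drywall must start by 30 − 8 = day 22.
Roofing must finish in time for drywall (must start by day 22); painting (must start by day 30, minus 2-day gap → day 28). The tightest is day 22, so roofing must start by 22 − 5 = day 17.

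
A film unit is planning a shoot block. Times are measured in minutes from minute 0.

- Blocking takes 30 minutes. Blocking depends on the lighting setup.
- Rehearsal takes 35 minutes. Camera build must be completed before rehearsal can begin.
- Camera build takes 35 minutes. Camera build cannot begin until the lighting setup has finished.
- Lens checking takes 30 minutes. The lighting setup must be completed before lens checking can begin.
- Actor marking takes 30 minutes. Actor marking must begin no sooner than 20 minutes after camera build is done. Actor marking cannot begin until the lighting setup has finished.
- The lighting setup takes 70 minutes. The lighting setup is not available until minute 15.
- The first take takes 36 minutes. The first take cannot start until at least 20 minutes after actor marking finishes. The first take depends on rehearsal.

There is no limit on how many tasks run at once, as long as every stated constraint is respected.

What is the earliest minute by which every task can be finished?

After its own release at minute 15, the lighting setup can start at minute 15 and finishes at minute 85.
After the lighting setup (finishes minute 85), blocking can start at minute 85 and finishes at minute 115.
Lens checking cannot begin until the lighting setup (finishes minute 85). It runs from minute 85 to 85 + 30 = minute 115.
Camera build waits on the lighting setup (finishes minute 85), so it starts at minute 85 and finishes at 85 + 35 = minute 120.
Rehearsal cannot begin until camera build (finishes minute 120). It runs from minute 120 to 120 + 35 = minute 155.
For actor marking: camera build (finishes minute 120, plus 20-minute gap → minute 140); the lighting setup (finishes minute 85). Taking the maximum gives a start of minute 140, and it finishes at 140 + 30 = minute 170.
The first take needs all of actor marking (finishes minute 170, plus 20-minute gap → minute 190); rehearsal (finishes minute 155). That puts its earliest start at minute 190; it finishes at 190 + 36 = minute 226.
All tasks are finished once the last one completes. Finish times: The lighting setup at 85, Camera build at 120, Lens checking at 115, Blocking at 115, Actor marking at 170, Rehearsal at 155, The first take at 226. The latest is minute 226.

226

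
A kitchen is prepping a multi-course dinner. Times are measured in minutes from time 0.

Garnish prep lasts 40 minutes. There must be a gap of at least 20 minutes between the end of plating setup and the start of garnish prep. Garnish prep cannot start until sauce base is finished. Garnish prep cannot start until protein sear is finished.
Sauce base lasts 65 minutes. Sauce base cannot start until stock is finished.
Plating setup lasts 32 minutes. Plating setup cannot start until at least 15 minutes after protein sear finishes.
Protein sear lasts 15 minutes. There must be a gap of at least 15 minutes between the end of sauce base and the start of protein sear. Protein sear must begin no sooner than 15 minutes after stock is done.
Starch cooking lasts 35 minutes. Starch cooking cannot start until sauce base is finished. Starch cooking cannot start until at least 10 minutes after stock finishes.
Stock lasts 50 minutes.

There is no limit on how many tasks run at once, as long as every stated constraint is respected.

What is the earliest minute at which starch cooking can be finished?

150

Stock can start immediately at minute 0; it finishes at minute 50.
Sauce base waits on stock (finishes minute 50), so it starts at minute 50 and finishes at 50 + 65 = minute 115.
Starch cooking has to wait for sauce base (finishes minute 115); stock (finishes minute 50, plus 10-minute gap → minute 60). The latest of these is minute 115, so starch cooking runs minute 115 to 115 + 35 = minute 150.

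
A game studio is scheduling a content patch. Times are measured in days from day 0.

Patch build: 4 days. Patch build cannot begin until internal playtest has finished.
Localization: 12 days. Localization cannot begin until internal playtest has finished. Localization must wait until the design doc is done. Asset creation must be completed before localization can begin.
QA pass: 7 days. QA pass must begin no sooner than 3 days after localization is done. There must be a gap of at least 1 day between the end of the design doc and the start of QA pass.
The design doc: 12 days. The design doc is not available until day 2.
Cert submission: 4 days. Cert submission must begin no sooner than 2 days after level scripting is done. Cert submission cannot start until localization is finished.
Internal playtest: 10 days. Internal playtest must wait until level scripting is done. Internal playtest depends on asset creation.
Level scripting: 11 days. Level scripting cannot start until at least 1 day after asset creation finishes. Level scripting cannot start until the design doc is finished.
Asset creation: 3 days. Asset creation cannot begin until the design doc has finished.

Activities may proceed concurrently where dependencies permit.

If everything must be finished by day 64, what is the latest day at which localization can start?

To finish by day 64, QA pass (duration 7) must start no later than day 57.
Nothing follows cert submission; the deadline of day 64 is its only limit. It must start by 64 − 4 = day 60.
Localization feeds QA pass (must start by day 57, minus 3-day gap → day 54); cert submission (must start by day 60). Taking the minimum, localization must finish by day 54 and start by 54 − 12 = day 42.

42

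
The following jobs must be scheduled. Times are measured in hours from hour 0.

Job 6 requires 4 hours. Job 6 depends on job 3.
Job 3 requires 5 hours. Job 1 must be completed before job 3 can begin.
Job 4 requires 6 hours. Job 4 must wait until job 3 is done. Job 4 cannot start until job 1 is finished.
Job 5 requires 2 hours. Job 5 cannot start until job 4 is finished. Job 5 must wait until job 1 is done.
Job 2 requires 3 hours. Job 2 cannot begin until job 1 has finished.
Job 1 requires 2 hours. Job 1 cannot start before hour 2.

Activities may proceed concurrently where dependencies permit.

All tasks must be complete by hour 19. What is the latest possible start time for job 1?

4

Job 2 has no dependents, so it just needs to finish by hour 19. Starting by 19 − 3 = hour 16 achieves that.
Nothing follows job 5; the deadline of hour 19 is its only limit. It must start by 19 − 2 = hour 17.
Job 4 has to be done before job 5 (must start by hour 17). That means finishing by hour 17, i.e. starting by 17 − 6 = hour 11.
Job 6 must finish by hour 19; it takes 4 hours, so it must start by 19 − 4 = hour 15.
Job 3 feeds job 4 (must start by hour 11); job 6 (must start by hour 15). Taking the minimum, job 3 must finish by hour 11 and start by 11 − 5 = hour 6.
For job 1: job 2 (must start by hour 16); job 3 (must start by hour 6); job 4 (must start by hour 11); job 5 (must start by hour 17). The most restrictive is hour 6; with a 2-hour duration, job 1 must start by hour 4.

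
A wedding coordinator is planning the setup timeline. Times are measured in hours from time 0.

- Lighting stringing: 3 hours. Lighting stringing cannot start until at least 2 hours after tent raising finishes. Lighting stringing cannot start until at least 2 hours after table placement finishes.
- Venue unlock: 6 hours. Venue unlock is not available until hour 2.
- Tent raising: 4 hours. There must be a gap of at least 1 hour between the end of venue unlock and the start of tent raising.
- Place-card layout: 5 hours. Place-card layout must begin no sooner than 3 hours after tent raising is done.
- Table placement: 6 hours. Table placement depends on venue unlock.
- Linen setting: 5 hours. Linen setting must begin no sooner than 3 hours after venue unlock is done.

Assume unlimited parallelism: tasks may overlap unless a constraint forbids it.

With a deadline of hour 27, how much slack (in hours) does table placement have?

Venue unlock waits on its own release at hour 2, so it starts at hour 2 and finishes at 2 + 6 = hour 8.
Table placement cannot begin until venue unlock (finishes hour 8). It runs from hour 8 to 8 + 6 = hour 14.

Working backward from the deadline:
To finish by hour 27, lighting stringing (duration 3) must start no later than hour 24.
Table placement has to be done before lighting stringing (must start by hour 24, minus 2-hour gap → hour 22). That means finishing by hour 22, i.e. starting by 22 − 6 = hour 16.
So table placement can start as early as hour 8 and as late as hour 16, giving 16 − 8 = 8 hours of slack.

8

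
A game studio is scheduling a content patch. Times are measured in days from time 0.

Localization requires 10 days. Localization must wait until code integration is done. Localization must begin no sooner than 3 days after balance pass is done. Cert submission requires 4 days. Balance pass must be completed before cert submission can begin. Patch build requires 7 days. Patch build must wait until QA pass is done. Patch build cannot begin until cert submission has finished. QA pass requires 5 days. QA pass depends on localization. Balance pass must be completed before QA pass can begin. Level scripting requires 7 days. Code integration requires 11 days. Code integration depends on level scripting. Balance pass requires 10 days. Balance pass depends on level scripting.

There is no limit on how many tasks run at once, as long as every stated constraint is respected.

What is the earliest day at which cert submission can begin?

Level scripting has no prerequisites, so it starts at day 0 and finishes at day 7.
Balance pass cannot begin until level scripting (finishes day 7). It runs from day 7 to 7 + 10 = day 17.
Cert submission waits on balance pass (finishes day 17), so the earliest it can start is day 17.

17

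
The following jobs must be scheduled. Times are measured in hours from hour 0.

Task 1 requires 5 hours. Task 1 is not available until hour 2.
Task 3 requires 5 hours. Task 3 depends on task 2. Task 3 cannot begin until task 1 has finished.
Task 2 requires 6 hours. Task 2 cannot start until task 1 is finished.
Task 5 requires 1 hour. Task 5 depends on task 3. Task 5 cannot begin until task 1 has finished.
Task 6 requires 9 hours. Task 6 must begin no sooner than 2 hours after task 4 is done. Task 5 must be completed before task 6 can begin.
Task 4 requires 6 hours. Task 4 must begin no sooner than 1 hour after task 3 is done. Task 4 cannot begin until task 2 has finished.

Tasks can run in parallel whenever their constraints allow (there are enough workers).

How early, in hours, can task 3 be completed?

18

Task 1 cannot begin until its own release at hour 2. It runs from hour 2 to 2 + 5 = hour 7.
After task 1 (finishes hour 7), task 2 can start at hour 7 and finishes at hour 13.
Task 3 cannot start until task 2 (finishes hour 13); task 1 (finishes hour 7). The controlling bound is hour 13, so task 3 finishes at 13 + 5 = hour 18.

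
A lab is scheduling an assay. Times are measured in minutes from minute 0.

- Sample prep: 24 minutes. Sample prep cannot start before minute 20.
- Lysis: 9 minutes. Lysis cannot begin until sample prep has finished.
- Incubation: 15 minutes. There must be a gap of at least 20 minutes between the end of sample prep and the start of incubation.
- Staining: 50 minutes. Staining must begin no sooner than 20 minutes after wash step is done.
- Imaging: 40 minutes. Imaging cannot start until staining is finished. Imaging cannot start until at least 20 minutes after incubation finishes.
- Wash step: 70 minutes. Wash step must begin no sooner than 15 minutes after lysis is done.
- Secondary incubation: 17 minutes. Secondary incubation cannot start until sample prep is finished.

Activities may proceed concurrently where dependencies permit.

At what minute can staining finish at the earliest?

Sample prep waits on its own release at minute 20, so it starts at minute 20 and finishes at 20 + 24 = minute 44.
Lysis waits on sample prep (finishes minute 44), so it starts at minute 44 and finishes at 44 + 9 = minute 53.
Wash step waits on lysis (finishes minute 53, plus 15-minute gap → minute 68), so it starts at minute 68 and finishes at 68 + 70 = minute 138.
Staining cannot begin until wash step (finishes minute 138, plus 20-minute gap → minute 158). It runs from minute 158 to 158 + 50 = minute 208.

208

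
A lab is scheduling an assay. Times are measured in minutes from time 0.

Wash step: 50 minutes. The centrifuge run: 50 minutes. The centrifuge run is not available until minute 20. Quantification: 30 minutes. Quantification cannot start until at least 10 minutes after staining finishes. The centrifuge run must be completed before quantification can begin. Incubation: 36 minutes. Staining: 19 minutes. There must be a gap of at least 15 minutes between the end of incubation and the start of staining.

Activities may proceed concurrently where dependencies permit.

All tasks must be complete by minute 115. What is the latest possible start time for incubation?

5

To finish by minute 115, quantification (duration 30) must start no later than minute 85.
Staining feeds into quantification (must start by minute 85, minus 10-minute gap → minute 75); so staining must finish by minute 75 and therefore start by minute 56.
Incubation must finish before staining (must start by minute 56, minus 15-minute gap → minute 41). With a 36-minute duration, incubation must start by 41 − 36 = minute 5.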